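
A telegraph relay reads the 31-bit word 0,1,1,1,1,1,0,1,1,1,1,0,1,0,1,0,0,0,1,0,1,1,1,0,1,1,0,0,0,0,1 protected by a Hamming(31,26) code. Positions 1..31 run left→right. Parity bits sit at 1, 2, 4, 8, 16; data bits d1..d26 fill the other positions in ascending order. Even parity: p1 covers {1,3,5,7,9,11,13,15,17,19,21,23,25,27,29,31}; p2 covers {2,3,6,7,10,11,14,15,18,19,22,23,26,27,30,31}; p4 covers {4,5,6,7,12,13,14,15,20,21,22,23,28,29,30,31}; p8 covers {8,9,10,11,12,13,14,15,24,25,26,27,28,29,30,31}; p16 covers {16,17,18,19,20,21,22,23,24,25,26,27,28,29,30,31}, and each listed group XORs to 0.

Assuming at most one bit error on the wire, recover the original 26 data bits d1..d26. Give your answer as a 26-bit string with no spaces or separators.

11101110101001011101100000

s1 (pos 1,3,5,7,9,11,13,15,17,19,21,23,25,27,29,31): 0⊕1⊕1⊕0⊕1⊕1⊕1⊕1⊕0⊕1⊕1⊕1⊕1⊕0⊕0⊕1 = 1
s2 (pos 2,3,6,7,10,11,14,15,18,19,22,23,26,27,30,31): 1⊕1⊕1⊕0⊕1⊕1⊕0⊕1⊕0⊕1⊕1⊕1⊕1⊕0⊕0⊕1 = 1
s4 (pos 4,5,6,7,12,13,14,15,20,21,22,23,28,29,30,31): 1⊕1⊕1⊕0⊕0⊕1⊕0⊕1⊕0⊕1⊕1⊕1⊕0⊕0⊕0⊕1 = 1
s8 (pos 8,9,10,11,12,13,14,15,24,25,26,27,28,29,30,31): 1⊕1⊕1⊕1⊕0⊕1⊕0⊕1⊕0⊕1⊕1⊕0⊕0⊕0⊕0⊕1 = 1
s16 (pos 16,17,18,19,20,21,22,23,24,25,26,27,28,29,30,31): 0⊕0⊕0⊕1⊕0⊕1⊕1⊕1⊕0⊕1⊕1⊕0⊕0⊕0⊕0⊕1 = 1
Syndrome s16…s1 = 11111 → error at position 31.
Flip position 31: 0111110111101010001011101100001 → 0111110111101010001011101100000
Read data bits from positions 3,5,6,7,9,10,11,12,13,14,15,17,18,19,20,21,22,23,24,25,26,27,28,29,30,31: 11101110101001011101100000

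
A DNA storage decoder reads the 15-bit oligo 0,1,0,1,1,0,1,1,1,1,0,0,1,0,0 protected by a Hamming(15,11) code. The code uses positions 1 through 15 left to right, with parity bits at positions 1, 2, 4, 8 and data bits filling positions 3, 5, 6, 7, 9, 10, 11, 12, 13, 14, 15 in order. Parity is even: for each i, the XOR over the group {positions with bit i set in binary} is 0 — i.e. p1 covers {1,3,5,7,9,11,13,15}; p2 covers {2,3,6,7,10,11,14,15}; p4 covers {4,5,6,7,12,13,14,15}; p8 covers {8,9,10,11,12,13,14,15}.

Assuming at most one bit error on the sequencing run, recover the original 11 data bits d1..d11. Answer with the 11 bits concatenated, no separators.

01011100100

s1 (pos 1,3,5,7,9,11,13,15): 0⊕0⊕1⊕1⊕1⊕0⊕1⊕0 = 0
s2 (pos 2,3,6,7,10,11,14,15): 1⊕0⊕0⊕1⊕1⊕0⊕0⊕0 = 1
s4 (pos 4,5,6,7,12,13,14,15): 1⊕1⊕0⊕1⊕0⊕1⊕0⊕0 = 0
s8 (pos 8,9,10,11,12,13,14,15): 1⊕1⊕1⊕0⊕0⊕1⊕0⊕0 = 0
Syndrome s8…s1 = 0010 → error at position 2.
Flip position 2: 010110111100100 → 000110111100100
Read data bits from positions 3,5,6,7,9,10,11,12,13,14,15: 01011100100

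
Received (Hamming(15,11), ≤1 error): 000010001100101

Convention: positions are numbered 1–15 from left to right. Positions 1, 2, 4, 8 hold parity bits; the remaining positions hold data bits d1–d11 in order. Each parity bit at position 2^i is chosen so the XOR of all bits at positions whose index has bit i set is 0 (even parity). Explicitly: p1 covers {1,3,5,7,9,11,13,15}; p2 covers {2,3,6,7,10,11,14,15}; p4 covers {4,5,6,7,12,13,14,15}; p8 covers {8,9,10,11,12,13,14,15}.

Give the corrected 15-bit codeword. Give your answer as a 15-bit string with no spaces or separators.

s1 (pos 1,3,5,7,9,11,13,15): 0⊕0⊕1⊕0⊕1⊕0⊕1⊕1 = 0
s2 (pos 2,3,6,7,10,11,14,15): 0⊕0⊕0⊕0⊕1⊕0⊕0⊕1 = 0
s4 (pos 4,5,6,7,12,13,14,15): 0⊕1⊕0⊕0⊕0⊕1⊕0⊕1 = 1
s8 (pos 8,9,10,11,12,13,14,15): 0⊕1⊕1⊕0⊕0⊕1⊕0⊕1 = 0
Syndrome s8…s1 = 0100 → error at position 4.
Flip position 4: 000010001100101 → 000110001100101

000110001100101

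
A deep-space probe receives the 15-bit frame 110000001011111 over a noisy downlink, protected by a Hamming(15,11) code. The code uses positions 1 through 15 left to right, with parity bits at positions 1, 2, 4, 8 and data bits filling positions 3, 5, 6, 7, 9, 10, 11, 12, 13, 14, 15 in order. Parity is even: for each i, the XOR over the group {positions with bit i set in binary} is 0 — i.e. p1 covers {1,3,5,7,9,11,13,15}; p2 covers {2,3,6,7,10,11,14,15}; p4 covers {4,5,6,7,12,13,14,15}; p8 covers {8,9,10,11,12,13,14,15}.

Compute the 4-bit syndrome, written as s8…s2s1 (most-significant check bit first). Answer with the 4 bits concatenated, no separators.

s1 (pos 1,3,5,7,9,11,13,15): 1⊕0⊕0⊕0⊕1⊕1⊕1⊕1 = 1
s2 (pos 2,3,6,7,10,11,14,15): 1⊕0⊕0⊕0⊕0⊕1⊕1⊕1 = 0
s4 (pos 4,5,6,7,12,13,14,15): 0⊕0⊕0⊕0⊕1⊕1⊕1⊕1 = 0
s8 (pos 8,9,10,11,12,13,14,15): 0⊕1⊕0⊕1⊕1⊕1⊕1⊕1 = 0
Syndrome s8…s1 = 0001 → error at position 1.

0001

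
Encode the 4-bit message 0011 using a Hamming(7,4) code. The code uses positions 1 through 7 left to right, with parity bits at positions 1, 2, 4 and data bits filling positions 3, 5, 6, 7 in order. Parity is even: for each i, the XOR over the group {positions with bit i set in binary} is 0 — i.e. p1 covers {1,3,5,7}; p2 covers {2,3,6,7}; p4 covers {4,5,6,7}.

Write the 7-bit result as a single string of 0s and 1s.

Place data at non-parity positions: p1 p2 0 p4 0 1 1
p1 (pos 1,3,5,7): XOR of data positions = 0⊕0⊕1 = 1
p2 (pos 2,3,6,7): XOR of data positions = 0⊕1⊕1 = 0
p4 (pos 4,5,6,7): XOR of data positions = 0⊕1⊕1 = 0
Codeword: 1000011

1000011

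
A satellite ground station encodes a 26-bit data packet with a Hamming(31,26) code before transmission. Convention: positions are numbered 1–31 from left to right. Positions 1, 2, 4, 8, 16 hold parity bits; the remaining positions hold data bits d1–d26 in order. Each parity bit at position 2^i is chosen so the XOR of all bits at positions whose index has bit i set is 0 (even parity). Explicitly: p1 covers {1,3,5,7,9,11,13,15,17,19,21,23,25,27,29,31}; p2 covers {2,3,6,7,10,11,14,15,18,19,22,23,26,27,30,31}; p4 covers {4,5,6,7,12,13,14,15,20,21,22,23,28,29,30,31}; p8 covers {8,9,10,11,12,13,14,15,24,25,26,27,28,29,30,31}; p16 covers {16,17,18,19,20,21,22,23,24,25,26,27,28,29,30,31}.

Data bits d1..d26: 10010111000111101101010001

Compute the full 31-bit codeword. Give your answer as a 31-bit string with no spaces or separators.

1010001001110001111101101010001

Place data at non-parity positions: p1 p2 1 p4 0 0 1 p8 0 1 1 1 0 0 0 p16 1 1 1 1 0 1 1 0 1 0 1 0 0 0 1
p1 (pos 1,3,5,7,9,11,13,15,17,19,21,23,25,27,29,31): XOR of data positions = 1⊕0⊕1⊕0⊕1⊕0⊕0⊕1⊕1⊕0⊕1⊕1⊕1⊕0⊕1 = 1
p2 (pos 2,3,6,7,10,11,14,15,18,19,22,23,26,27,30,31): XOR of data positions = 1⊕0⊕1⊕1⊕1⊕0⊕0⊕1⊕1⊕1⊕1⊕0⊕1⊕0⊕1 = 0
p4 (pos 4,5,6,7,12,13,14,15,20,21,22,23,28,29,30,31): XOR of data positions = 0⊕0⊕1⊕1⊕0⊕0⊕0⊕1⊕0⊕1⊕1⊕0⊕0⊕0⊕1 = 0
p8 (pos 8,9,10,11,12,13,14,15,24,25,26,27,28,29,30,31): XOR of data positions = 0⊕1⊕1⊕1⊕0⊕0⊕0⊕0⊕1⊕0⊕1⊕0⊕0⊕0⊕1 = 0
p16 (pos 16,17,18,19,20,21,22,23,24,25,26,27,28,29,30,31): XOR of data positions = 1⊕1⊕1⊕1⊕0⊕1⊕1⊕0⊕1⊕0⊕1⊕0⊕0⊕0⊕1 = 1
Codeword: 1010001001110001111101101010001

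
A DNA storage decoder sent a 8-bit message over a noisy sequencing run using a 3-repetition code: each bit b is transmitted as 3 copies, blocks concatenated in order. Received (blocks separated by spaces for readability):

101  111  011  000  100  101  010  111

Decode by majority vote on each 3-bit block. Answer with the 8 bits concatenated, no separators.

11100101

Block 1 (101): 2 ones → 1
Block 2 (111): 3 ones → 1
Block 3 (011): 2 ones → 1
Block 4 (000): 0 ones → 0
Block 5 (100): 1 one → 0
Block 6 (101): 2 ones → 1
Block 7 (010): 1 one → 0
Block 8 (111): 3 ones → 1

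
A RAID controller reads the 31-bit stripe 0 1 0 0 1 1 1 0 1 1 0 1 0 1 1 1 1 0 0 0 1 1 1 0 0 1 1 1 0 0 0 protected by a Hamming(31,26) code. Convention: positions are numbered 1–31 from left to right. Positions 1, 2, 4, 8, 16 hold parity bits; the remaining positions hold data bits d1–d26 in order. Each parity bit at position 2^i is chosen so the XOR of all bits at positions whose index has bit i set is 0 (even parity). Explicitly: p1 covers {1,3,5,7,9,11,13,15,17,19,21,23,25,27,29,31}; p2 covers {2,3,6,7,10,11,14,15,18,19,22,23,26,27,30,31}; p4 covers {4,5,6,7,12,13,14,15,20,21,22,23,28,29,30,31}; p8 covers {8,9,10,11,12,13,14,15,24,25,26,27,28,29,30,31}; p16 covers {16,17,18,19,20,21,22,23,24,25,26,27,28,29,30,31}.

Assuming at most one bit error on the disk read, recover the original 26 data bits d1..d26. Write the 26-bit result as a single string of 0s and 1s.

01111101011100011100111000

s1 (pos 1,3,5,7,9,11,13,15,17,19,21,23,25,27,29,31): 0⊕0⊕1⊕1⊕1⊕0⊕0⊕1⊕1⊕0⊕1⊕1⊕0⊕1⊕0⊕0 = 0
s2 (pos 2,3,6,7,10,11,14,15,18,19,22,23,26,27,30,31): 1⊕0⊕1⊕1⊕1⊕0⊕1⊕1⊕0⊕0⊕1⊕1⊕1⊕1⊕0⊕0 = 0
s4 (pos 4,5,6,7,12,13,14,15,20,21,22,23,28,29,30,31): 0⊕1⊕1⊕1⊕1⊕0⊕1⊕1⊕0⊕1⊕1⊕1⊕1⊕0⊕0⊕0 = 0
s8 (pos 8,9,10,11,12,13,14,15,24,25,26,27,28,29,30,31): 0⊕1⊕1⊕0⊕1⊕0⊕1⊕1⊕0⊕0⊕1⊕1⊕1⊕0⊕0⊕0 = 0
s16 (pos 16,17,18,19,20,21,22,23,24,25,26,27,28,29,30,31): 1⊕1⊕0⊕0⊕0⊕1⊕1⊕1⊕0⊕0⊕1⊕1⊕1⊕0⊕0⊕0 = 0
Syndrome s16…s1 = 00000 → no error.
Read data bits from positions 3,5,6,7,9,10,11,12,13,14,15,17,18,19,20,21,22,23,24,25,26,27,28,29,30,31: 01111101011100011100111000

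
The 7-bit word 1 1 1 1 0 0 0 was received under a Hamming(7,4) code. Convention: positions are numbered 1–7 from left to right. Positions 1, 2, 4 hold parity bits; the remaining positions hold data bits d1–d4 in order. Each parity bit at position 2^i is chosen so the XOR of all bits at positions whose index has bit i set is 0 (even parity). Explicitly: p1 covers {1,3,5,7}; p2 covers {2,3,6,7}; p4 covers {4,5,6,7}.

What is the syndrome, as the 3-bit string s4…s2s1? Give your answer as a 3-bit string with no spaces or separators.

s1 (pos 1,3,5,7): 1⊕1⊕0⊕0 = 0
s2 (pos 2,3,6,7): 1⊕1⊕0⊕0 = 0
s4 (pos 4,5,6,7): 1⊕0⊕0⊕0 = 1
Syndrome s4…s1 = 100 → error at position 4.

100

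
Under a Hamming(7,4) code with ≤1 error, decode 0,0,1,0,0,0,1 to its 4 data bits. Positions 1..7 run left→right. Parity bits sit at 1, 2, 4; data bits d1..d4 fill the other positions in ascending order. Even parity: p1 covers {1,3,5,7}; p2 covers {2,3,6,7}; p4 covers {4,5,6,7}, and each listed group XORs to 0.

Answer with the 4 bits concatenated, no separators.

s1 (pos 1,3,5,7): 0⊕1⊕0⊕1 = 0
s2 (pos 2,3,6,7): 0⊕1⊕0⊕1 = 0
s4 (pos 4,5,6,7): 0⊕0⊕0⊕1 = 1
Syndrome s4…s1 = 100 → error at position 4.
Flip position 4: 0010001 → 0011001
Read data bits from positions 3,5,6,7: 1001

1001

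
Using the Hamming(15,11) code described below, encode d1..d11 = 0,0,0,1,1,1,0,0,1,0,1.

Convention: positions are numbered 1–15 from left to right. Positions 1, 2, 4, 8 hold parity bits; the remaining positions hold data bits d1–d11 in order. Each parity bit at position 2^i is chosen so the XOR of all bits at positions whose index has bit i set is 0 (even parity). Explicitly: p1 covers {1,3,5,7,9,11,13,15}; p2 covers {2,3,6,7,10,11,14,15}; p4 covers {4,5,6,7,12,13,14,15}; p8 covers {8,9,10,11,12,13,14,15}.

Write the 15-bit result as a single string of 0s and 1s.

010100101100101

Place data at non-parity positions: p1 p2 0 p4 0 0 1 p8 1 1 0 0 1 0 1
p1 (pos 1,3,5,7,9,11,13,15): XOR of data positions = 0⊕0⊕1⊕1⊕0⊕1⊕1 = 0
p2 (pos 2,3,6,7,10,11,14,15): XOR of data positions = 0⊕0⊕1⊕1⊕0⊕0⊕1 = 1
p4 (pos 4,5,6,7,12,13,14,15): XOR of data positions = 0⊕0⊕1⊕0⊕1⊕0⊕1 = 1
p8 (pos 8,9,10,11,12,13,14,15): XOR of data positions = 1⊕1⊕0⊕0⊕1⊕0⊕1 = 0
Codeword: 010100101100101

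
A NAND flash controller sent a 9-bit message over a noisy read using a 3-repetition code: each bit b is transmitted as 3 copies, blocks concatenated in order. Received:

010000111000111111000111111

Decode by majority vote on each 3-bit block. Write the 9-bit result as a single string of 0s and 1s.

001011011

Block 1 (010): 1 one → 0
Block 2 (000): 0 ones → 0
Block 3 (111): 3 ones → 1
Block 4 (000): 0 ones → 0
Block 5 (111): 3 ones → 1
Block 6 (111): 3 ones → 1
Block 7 (000): 0 ones → 0
Block 8 (111): 3 ones → 1
Block 9 (111): 3 ones → 1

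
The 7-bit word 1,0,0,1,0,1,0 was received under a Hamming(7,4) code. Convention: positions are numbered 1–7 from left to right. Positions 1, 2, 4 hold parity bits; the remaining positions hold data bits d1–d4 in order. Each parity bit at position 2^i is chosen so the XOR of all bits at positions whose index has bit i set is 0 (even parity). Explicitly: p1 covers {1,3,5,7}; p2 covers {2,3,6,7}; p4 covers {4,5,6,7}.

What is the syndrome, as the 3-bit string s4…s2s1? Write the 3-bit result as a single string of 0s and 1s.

s1 (pos 1,3,5,7): 1⊕0⊕0⊕0 = 1
s2 (pos 2,3,6,7): 0⊕0⊕1⊕0 = 1
s4 (pos 4,5,6,7): 1⊕0⊕1⊕0 = 0
Syndrome s4…s1 = 011 → error at position 3.

011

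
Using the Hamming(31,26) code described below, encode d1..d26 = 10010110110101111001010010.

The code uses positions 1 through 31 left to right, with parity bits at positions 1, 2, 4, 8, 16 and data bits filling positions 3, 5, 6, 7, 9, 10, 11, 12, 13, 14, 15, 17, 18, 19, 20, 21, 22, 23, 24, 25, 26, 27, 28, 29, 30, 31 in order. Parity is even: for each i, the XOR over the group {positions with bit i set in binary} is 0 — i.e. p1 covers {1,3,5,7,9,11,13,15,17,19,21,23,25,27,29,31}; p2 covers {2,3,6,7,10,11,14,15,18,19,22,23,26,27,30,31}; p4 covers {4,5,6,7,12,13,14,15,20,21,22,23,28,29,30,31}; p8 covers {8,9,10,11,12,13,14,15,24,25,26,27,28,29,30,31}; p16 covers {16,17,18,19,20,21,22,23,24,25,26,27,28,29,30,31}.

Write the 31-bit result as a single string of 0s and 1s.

1111001101101100101111001010010

Place data at non-parity positions: p1 p2 1 p4 0 0 1 p8 0 1 1 0 1 1 0 p16 1 0 1 1 1 1 0 0 1 0 1 0 0 1 0
p1 (pos 1,3,5,7,9,11,13,15,17,19,21,23,25,27,29,31): XOR of data positions = 1⊕0⊕1⊕0⊕1⊕1⊕0⊕1⊕1⊕1⊕0⊕1⊕1⊕0⊕0 = 1
p2 (pos 2,3,6,7,10,11,14,15,18,19,22,23,26,27,30,31): XOR of data positions = 1⊕0⊕1⊕1⊕1⊕1⊕0⊕0⊕1⊕1⊕0⊕0⊕1⊕1⊕0 = 1
p4 (pos 4,5,6,7,12,13,14,15,20,21,22,23,28,29,30,31): XOR of data positions = 0⊕0⊕1⊕0⊕1⊕1⊕0⊕1⊕1⊕1⊕0⊕0⊕0⊕1⊕0 = 1
p8 (pos 8,9,10,11,12,13,14,15,24,25,26,27,28,29,30,31): XOR of data positions = 0⊕1⊕1⊕0⊕1⊕1⊕0⊕0⊕1⊕0⊕1⊕0⊕0⊕1⊕0 = 1
p16 (pos 16,17,18,19,20,21,22,23,24,25,26,27,28,29,30,31): XOR of data positions = 1⊕0⊕1⊕1⊕1⊕1⊕0⊕0⊕1⊕0⊕1⊕0⊕0⊕1⊕0 = 0
Codeword: 1111001101101100101111001010010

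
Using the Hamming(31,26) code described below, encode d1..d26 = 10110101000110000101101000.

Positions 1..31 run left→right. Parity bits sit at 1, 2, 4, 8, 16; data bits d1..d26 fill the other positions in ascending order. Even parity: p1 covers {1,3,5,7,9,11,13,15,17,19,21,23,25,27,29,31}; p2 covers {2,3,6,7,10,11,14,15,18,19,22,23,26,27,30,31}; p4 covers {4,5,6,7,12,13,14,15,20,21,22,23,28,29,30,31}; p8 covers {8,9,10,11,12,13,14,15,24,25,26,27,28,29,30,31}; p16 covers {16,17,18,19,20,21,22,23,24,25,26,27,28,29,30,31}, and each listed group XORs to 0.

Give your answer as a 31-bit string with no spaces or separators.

Place data at non-parity positions: p1 p2 1 p4 0 1 1 p8 0 1 0 1 0 0 0 p16 1 1 0 0 0 0 1 0 1 1 0 1 0 0 0
p1 (pos 1,3,5,7,9,11,13,15,17,19,21,23,25,27,29,31): XOR of data positions = 1⊕0⊕1⊕0⊕0⊕0⊕0⊕1⊕0⊕0⊕1⊕1⊕0⊕0⊕0 = 1
p2 (pos 2,3,6,7,10,11,14,15,18,19,22,23,26,27,30,31): XOR of data positions = 1⊕1⊕1⊕1⊕0⊕0⊕0⊕1⊕0⊕0⊕1⊕1⊕0⊕0⊕0 = 1
p4 (pos 4,5,6,7,12,13,14,15,20,21,22,23,28,29,30,31): XOR of data positions = 0⊕1⊕1⊕1⊕0⊕0⊕0⊕0⊕0⊕0⊕1⊕1⊕0⊕0⊕0 = 1
p8 (pos 8,9,10,11,12,13,14,15,24,25,26,27,28,29,30,31): XOR of data positions = 0⊕1⊕0⊕1⊕0⊕0⊕0⊕0⊕1⊕1⊕0⊕1⊕0⊕0⊕0 = 1
p16 (pos 16,17,18,19,20,21,22,23,24,25,26,27,28,29,30,31): XOR of data positions = 1⊕1⊕0⊕0⊕0⊕0⊕1⊕0⊕1⊕1⊕0⊕1⊕0⊕0⊕0 = 0
Codeword: 1111011101010000110000101101000

1111011101010000110000101101000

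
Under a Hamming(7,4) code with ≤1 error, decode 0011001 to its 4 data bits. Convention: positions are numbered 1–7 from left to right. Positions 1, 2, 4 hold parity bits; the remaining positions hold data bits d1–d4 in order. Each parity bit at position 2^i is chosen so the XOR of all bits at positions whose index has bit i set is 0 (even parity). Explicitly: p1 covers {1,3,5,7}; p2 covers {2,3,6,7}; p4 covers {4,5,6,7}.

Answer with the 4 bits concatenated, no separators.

1001

s1 (pos 1,3,5,7): 0⊕1⊕0⊕1 = 0
s2 (pos 2,3,6,7): 0⊕1⊕0⊕1 = 0
s4 (pos 4,5,6,7): 1⊕0⊕0⊕1 = 0
Syndrome s4…s1 = 000 → no error.
Read data bits from positions 3,5,6,7: 1001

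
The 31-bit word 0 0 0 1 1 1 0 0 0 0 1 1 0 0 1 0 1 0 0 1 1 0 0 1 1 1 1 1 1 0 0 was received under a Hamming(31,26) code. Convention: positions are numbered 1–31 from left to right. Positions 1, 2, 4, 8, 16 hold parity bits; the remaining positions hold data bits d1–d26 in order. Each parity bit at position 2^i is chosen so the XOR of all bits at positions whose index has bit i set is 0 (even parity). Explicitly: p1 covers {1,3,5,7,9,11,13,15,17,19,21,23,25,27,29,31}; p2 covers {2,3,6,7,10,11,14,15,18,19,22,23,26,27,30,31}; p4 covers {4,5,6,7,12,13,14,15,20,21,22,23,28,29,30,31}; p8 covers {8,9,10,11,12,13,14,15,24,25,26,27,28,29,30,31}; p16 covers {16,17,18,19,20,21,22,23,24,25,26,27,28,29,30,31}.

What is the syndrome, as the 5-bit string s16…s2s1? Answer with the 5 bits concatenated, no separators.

s1 (pos 1,3,5,7,9,11,13,15,17,19,21,23,25,27,29,31): 0⊕0⊕1⊕0⊕0⊕1⊕0⊕1⊕1⊕0⊕1⊕0⊕1⊕1⊕1⊕0 = 0
s2 (pos 2,3,6,7,10,11,14,15,18,19,22,23,26,27,30,31): 0⊕0⊕1⊕0⊕0⊕1⊕0⊕1⊕0⊕0⊕0⊕0⊕1⊕1⊕0⊕0 = 1
s4 (pos 4,5,6,7,12,13,14,15,20,21,22,23,28,29,30,31): 1⊕1⊕1⊕0⊕1⊕0⊕0⊕1⊕1⊕1⊕0⊕0⊕1⊕1⊕0⊕0 = 1
s8 (pos 8,9,10,11,12,13,14,15,24,25,26,27,28,29,30,31): 0⊕0⊕0⊕1⊕1⊕0⊕0⊕1⊕1⊕1⊕1⊕1⊕1⊕1⊕0⊕0 = 1
s16 (pos 16,17,18,19,20,21,22,23,24,25,26,27,28,29,30,31): 0⊕1⊕0⊕0⊕1⊕1⊕0⊕0⊕1⊕1⊕1⊕1⊕1⊕1⊕0⊕0 = 1
Syndrome s16…s1 = 11110 → error at position 30.

11110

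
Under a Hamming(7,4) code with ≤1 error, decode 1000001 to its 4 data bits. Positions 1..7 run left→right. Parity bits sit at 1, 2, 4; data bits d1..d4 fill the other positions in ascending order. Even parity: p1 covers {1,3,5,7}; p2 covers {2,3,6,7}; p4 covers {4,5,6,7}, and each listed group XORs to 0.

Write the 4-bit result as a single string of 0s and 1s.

0011

s1 (pos 1,3,5,7): 1⊕0⊕0⊕1 = 0
s2 (pos 2,3,6,7): 0⊕0⊕0⊕1 = 1
s4 (pos 4,5,6,7): 0⊕0⊕0⊕1 = 1
Syndrome s4…s1 = 110 → error at position 6.
Flip position 6: 1000001 → 1000011
Read data bits from positions 3,5,6,7: 0011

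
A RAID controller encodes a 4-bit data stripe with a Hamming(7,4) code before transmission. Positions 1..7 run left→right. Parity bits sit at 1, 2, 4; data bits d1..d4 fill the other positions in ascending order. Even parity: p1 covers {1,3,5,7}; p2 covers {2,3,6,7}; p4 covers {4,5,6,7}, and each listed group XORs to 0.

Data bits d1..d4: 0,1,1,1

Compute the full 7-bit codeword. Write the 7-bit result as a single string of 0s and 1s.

Place data at non-parity positions: p1 p2 0 p4 1 1 1
p1 (pos 1,3,5,7): XOR of data positions = 0⊕1⊕1 = 0
p2 (pos 2,3,6,7): XOR of data positions = 0⊕1⊕1 = 0
p4 (pos 4,5,6,7): XOR of data positions = 1⊕1⊕1 = 1
Codeword: 0001111

0001111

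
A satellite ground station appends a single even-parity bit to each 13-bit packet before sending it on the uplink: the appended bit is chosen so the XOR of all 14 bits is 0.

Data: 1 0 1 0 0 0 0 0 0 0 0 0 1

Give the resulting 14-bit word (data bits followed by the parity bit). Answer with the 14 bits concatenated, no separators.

10100000000011

XOR of the 13 data bits: 1⊕0⊕1⊕0⊕0⊕0⊕0⊕0⊕0⊕0⊕0⊕0⊕1 = 1
Parity bit = 1 (so all 14 bits XOR to 0).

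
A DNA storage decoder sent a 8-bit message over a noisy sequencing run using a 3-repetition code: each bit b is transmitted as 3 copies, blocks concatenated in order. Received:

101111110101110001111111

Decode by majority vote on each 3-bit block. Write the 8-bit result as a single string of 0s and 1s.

Block 1 (101): 2 ones → 1
Block 2 (111): 3 ones → 1
Block 3 (110): 2 ones → 1
Block 4 (101): 2 ones → 1
Block 5 (110): 2 ones → 1
Block 6 (001): 1 one → 0
Block 7 (111): 3 ones → 1
Block 8 (111): 3 ones → 1

11111011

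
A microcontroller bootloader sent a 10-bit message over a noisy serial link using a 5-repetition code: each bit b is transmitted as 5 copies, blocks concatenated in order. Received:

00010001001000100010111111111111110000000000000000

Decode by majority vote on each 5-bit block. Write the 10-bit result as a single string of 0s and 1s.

Block 1 (00010): 1 one → 0
Block 2 (00100): 1 one → 0
Block 3 (10001): 2 ones → 0
Block 4 (00010): 1 one → 0
Block 5 (11111): 5 ones → 1
Block 6 (11111): 5 ones → 1
Block 7 (11110): 4 ones → 1
Block 8 (00000): 0 ones → 0
Block 9 (00000): 0 ones → 0
Block 10 (00000): 0 ones → 0

0000111000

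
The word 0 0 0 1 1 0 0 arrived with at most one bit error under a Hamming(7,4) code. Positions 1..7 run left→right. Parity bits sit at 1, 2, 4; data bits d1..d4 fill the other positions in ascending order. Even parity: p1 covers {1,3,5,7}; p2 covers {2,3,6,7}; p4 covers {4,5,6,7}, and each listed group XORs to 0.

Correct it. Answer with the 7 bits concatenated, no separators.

1001100

s1 (pos 1,3,5,7): 0⊕0⊕1⊕0 = 1
s2 (pos 2,3,6,7): 0⊕0⊕0⊕0 = 0
s4 (pos 4,5,6,7): 1⊕1⊕0⊕0 = 0
Syndrome s4…s1 = 001 → error at position 1.
Flip position 1: 0001100 → 1001100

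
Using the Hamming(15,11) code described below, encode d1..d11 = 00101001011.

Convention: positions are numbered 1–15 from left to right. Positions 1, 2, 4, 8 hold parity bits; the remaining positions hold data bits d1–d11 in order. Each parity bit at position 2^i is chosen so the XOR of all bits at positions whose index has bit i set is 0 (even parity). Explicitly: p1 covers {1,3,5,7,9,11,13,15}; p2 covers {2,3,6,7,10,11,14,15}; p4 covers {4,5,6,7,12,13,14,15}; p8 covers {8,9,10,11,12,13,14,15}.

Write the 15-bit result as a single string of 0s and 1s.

Place data at non-parity positions: p1 p2 0 p4 0 1 0 p8 1 0 0 1 0 1 1
p1 (pos 1,3,5,7,9,11,13,15): XOR of data positions = 0⊕0⊕0⊕1⊕0⊕0⊕1 = 0
p2 (pos 2,3,6,7,10,11,14,15): XOR of data positions = 0⊕1⊕0⊕0⊕0⊕1⊕1 = 1
p4 (pos 4,5,6,7,12,13,14,15): XOR of data positions = 0⊕1⊕0⊕1⊕0⊕1⊕1 = 0
p8 (pos 8,9,10,11,12,13,14,15): XOR of data positions = 1⊕0⊕0⊕1⊕0⊕1⊕1 = 0
Codeword: 010001001001011

010001001001011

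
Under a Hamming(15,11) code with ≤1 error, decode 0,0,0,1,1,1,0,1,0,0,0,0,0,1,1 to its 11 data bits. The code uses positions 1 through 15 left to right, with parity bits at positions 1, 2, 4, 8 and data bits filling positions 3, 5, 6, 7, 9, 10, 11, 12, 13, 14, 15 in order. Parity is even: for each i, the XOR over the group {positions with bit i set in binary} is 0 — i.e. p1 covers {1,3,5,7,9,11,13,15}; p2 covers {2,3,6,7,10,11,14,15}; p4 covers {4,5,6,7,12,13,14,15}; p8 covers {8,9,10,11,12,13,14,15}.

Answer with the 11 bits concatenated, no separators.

01100000001

s1 (pos 1,3,5,7,9,11,13,15): 0⊕0⊕1⊕0⊕0⊕0⊕0⊕1 = 0
s2 (pos 2,3,6,7,10,11,14,15): 0⊕0⊕1⊕0⊕0⊕0⊕1⊕1 = 1
s4 (pos 4,5,6,7,12,13,14,15): 1⊕1⊕1⊕0⊕0⊕0⊕1⊕1 = 1
s8 (pos 8,9,10,11,12,13,14,15): 1⊕0⊕0⊕0⊕0⊕0⊕1⊕1 = 1
Syndrome s8…s1 = 1110 → error at position 14.
Flip position 14: 000111010000011 → 000111010000001
Read data bits from positions 3,5,6,7,9,10,11,12,13,14,15: 01100000001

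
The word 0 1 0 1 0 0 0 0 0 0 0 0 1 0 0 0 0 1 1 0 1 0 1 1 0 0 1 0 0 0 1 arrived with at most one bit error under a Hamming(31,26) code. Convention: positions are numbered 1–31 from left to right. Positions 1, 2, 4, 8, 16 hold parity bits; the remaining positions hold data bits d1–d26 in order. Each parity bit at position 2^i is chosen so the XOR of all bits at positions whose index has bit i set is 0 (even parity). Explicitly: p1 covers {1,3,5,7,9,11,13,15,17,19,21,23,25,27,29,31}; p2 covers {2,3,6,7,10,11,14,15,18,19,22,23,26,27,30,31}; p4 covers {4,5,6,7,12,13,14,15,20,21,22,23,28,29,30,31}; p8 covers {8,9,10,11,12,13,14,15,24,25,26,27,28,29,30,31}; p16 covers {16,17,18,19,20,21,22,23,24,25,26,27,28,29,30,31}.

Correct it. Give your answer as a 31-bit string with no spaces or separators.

0101000000001000011110110010001

s1 (pos 1,3,5,7,9,11,13,15,17,19,21,23,25,27,29,31): 0⊕0⊕0⊕0⊕0⊕0⊕1⊕0⊕0⊕1⊕1⊕1⊕0⊕1⊕0⊕1 = 0
s2 (pos 2,3,6,7,10,11,14,15,18,19,22,23,26,27,30,31): 1⊕0⊕0⊕0⊕0⊕0⊕0⊕0⊕1⊕1⊕0⊕1⊕0⊕1⊕0⊕1 = 0
s4 (pos 4,5,6,7,12,13,14,15,20,21,22,23,28,29,30,31): 1⊕0⊕0⊕0⊕0⊕1⊕0⊕0⊕0⊕1⊕0⊕1⊕0⊕0⊕0⊕1 = 1
s8 (pos 8,9,10,11,12,13,14,15,24,25,26,27,28,29,30,31): 0⊕0⊕0⊕0⊕0⊕1⊕0⊕0⊕1⊕0⊕0⊕1⊕0⊕0⊕0⊕1 = 0
s16 (pos 16,17,18,19,20,21,22,23,24,25,26,27,28,29,30,31): 0⊕0⊕1⊕1⊕0⊕1⊕0⊕1⊕1⊕0⊕0⊕1⊕0⊕0⊕0⊕1 = 1
Syndrome s16…s1 = 10100 → error at position 20.
Flip position 20: 0101000000001000011010110010001 → 0101000000001000011110110010001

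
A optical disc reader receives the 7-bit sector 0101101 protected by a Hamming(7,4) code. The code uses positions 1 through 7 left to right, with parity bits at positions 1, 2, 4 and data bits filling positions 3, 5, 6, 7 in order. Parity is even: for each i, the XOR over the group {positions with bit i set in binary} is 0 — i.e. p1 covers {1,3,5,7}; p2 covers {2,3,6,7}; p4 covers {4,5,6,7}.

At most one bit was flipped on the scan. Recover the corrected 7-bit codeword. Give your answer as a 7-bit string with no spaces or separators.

s1 (pos 1,3,5,7): 0⊕0⊕1⊕1 = 0
s2 (pos 2,3,6,7): 1⊕0⊕0⊕1 = 0
s4 (pos 4,5,6,7): 1⊕1⊕0⊕1 = 1
Syndrome s4…s1 = 100 → error at position 4.
Flip position 4: 0101101 → 0100101

0100101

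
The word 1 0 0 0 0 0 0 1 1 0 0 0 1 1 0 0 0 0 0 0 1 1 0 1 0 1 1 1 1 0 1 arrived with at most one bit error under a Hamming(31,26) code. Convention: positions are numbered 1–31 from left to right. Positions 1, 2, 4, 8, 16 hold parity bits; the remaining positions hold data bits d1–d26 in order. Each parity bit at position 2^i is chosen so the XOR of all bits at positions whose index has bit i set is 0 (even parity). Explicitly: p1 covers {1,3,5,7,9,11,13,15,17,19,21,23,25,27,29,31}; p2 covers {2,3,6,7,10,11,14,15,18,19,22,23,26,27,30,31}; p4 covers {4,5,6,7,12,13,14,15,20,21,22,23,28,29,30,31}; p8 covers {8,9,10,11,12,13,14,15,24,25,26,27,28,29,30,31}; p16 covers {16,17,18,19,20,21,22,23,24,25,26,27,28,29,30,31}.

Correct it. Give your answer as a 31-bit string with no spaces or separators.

s1 (pos 1,3,5,7,9,11,13,15,17,19,21,23,25,27,29,31): 1⊕0⊕0⊕0⊕1⊕0⊕1⊕0⊕0⊕0⊕1⊕0⊕0⊕1⊕1⊕1 = 1
s2 (pos 2,3,6,7,10,11,14,15,18,19,22,23,26,27,30,31): 0⊕0⊕0⊕0⊕0⊕0⊕1⊕0⊕0⊕0⊕1⊕0⊕1⊕1⊕0⊕1 = 1
s4 (pos 4,5,6,7,12,13,14,15,20,21,22,23,28,29,30,31): 0⊕0⊕0⊕0⊕0⊕1⊕1⊕0⊕0⊕1⊕1⊕0⊕1⊕1⊕0⊕1 = 1
s8 (pos 8,9,10,11,12,13,14,15,24,25,26,27,28,29,30,31): 1⊕1⊕0⊕0⊕0⊕1⊕1⊕0⊕1⊕0⊕1⊕1⊕1⊕1⊕0⊕1 = 0
s16 (pos 16,17,18,19,20,21,22,23,24,25,26,27,28,29,30,31): 0⊕0⊕0⊕0⊕0⊕1⊕1⊕0⊕1⊕0⊕1⊕1⊕1⊕1⊕0⊕1 = 0
Syndrome s16…s1 = 00111 → error at position 7.
Flip position 7: 1000000110001100000011010111101 → 1000001110001100000011010111101

1000001110001100000011010111101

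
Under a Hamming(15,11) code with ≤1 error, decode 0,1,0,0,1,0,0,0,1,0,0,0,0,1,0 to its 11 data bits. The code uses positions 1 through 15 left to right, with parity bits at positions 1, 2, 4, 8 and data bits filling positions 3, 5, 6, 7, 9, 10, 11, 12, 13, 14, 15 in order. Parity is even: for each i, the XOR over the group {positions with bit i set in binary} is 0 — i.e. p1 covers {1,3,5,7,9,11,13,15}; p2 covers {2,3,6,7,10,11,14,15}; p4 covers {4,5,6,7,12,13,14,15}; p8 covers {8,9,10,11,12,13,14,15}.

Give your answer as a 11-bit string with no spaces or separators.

s1 (pos 1,3,5,7,9,11,13,15): 0⊕0⊕1⊕0⊕1⊕0⊕0⊕0 = 0
s2 (pos 2,3,6,7,10,11,14,15): 1⊕0⊕0⊕0⊕0⊕0⊕1⊕0 = 0
s4 (pos 4,5,6,7,12,13,14,15): 0⊕1⊕0⊕0⊕0⊕0⊕1⊕0 = 0
s8 (pos 8,9,10,11,12,13,14,15): 0⊕1⊕0⊕0⊕0⊕0⊕1⊕0 = 0
Syndrome s8…s1 = 0000 → no error.
Read data bits from positions 3,5,6,7,9,10,11,12,13,14,15: 01001000010

01001000010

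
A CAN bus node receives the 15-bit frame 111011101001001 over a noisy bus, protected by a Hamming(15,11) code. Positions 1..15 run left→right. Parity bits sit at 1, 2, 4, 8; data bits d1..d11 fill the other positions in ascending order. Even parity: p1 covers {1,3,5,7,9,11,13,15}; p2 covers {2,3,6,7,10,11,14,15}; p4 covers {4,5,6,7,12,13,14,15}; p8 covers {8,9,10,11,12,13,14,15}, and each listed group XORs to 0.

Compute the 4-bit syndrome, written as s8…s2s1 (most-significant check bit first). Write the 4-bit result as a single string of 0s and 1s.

1110

s1 (pos 1,3,5,7,9,11,13,15): 1⊕1⊕1⊕1⊕1⊕0⊕0⊕1 = 0
s2 (pos 2,3,6,7,10,11,14,15): 1⊕1⊕1⊕1⊕0⊕0⊕0⊕1 = 1
s4 (pos 4,5,6,7,12,13,14,15): 0⊕1⊕1⊕1⊕1⊕0⊕0⊕1 = 1
s8 (pos 8,9,10,11,12,13,14,15): 0⊕1⊕0⊕0⊕1⊕0⊕0⊕1 = 1
Syndrome s8…s1 = 1110 → error at position 14.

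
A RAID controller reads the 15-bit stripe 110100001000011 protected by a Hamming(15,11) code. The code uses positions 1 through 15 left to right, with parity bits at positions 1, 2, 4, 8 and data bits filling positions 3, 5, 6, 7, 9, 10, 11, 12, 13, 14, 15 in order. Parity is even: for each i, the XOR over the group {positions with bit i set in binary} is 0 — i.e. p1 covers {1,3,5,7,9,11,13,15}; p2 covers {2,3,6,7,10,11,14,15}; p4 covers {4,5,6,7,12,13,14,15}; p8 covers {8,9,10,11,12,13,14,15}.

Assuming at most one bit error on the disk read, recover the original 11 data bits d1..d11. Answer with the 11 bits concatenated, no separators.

00001000010

s1 (pos 1,3,5,7,9,11,13,15): 1⊕0⊕0⊕0⊕1⊕0⊕0⊕1 = 1
s2 (pos 2,3,6,7,10,11,14,15): 1⊕0⊕0⊕0⊕0⊕0⊕1⊕1 = 1
s4 (pos 4,5,6,7,12,13,14,15): 1⊕0⊕0⊕0⊕0⊕0⊕1⊕1 = 1
s8 (pos 8,9,10,11,12,13,14,15): 0⊕1⊕0⊕0⊕0⊕0⊕1⊕1 = 1
Syndrome s8…s1 = 1111 → error at position 15.
Flip position 15: 110100001000011 → 110100001000010
Read data bits from positions 3,5,6,7,9,10,11,12,13,14,15: 00001000010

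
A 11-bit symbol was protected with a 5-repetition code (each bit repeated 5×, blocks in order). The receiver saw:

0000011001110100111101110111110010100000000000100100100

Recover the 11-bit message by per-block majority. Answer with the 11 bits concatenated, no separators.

01111100000

Block 1 (00000): 0 ones → 0
Block 2 (11001): 3 ones → 1
Block 3 (11010): 3 ones → 1
Block 4 (01111): 4 ones → 1
Block 5 (01110): 3 ones → 1
Block 6 (11111): 5 ones → 1
Block 7 (00101): 2 ones → 0
Block 8 (00000): 0 ones → 0
Block 9 (00000): 0 ones → 0
Block 10 (01001): 2 ones → 0
Block 11 (00100): 1 one → 0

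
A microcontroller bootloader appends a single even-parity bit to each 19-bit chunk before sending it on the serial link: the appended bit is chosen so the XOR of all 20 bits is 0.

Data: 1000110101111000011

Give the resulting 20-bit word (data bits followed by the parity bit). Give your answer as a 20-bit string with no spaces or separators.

10001101011110000110

XOR of the 19 data bits: 1⊕0⊕0⊕0⊕1⊕1⊕0⊕1⊕0⊕1⊕1⊕1⊕1⊕0⊕0⊕0⊕0⊕1⊕1 = 0
Parity bit = 0 (so all 20 bits XOR to 0).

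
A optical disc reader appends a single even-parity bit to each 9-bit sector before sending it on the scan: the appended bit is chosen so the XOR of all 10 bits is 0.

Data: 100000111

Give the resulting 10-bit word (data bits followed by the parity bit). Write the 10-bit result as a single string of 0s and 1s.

1000001110

XOR of the 9 data bits: 1⊕0⊕0⊕0⊕0⊕0⊕1⊕1⊕1 = 0
Parity bit = 0 (so all 10 bits XOR to 0).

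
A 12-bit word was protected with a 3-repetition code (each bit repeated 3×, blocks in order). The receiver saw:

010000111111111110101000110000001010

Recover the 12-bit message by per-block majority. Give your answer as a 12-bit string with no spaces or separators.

Block 1 (010): 1 one → 0
Block 2 (000): 0 ones → 0
Block 3 (111): 3 ones → 1
Block 4 (111): 3 ones → 1
Block 5 (111): 3 ones → 1
Block 6 (110): 2 ones → 1
Block 7 (101): 2 ones → 1
Block 8 (000): 0 ones → 0
Block 9 (110): 2 ones → 1
Block 10 (000): 0 ones → 0
Block 11 (001): 1 one → 0
Block 12 (010): 1 one → 0

001111101000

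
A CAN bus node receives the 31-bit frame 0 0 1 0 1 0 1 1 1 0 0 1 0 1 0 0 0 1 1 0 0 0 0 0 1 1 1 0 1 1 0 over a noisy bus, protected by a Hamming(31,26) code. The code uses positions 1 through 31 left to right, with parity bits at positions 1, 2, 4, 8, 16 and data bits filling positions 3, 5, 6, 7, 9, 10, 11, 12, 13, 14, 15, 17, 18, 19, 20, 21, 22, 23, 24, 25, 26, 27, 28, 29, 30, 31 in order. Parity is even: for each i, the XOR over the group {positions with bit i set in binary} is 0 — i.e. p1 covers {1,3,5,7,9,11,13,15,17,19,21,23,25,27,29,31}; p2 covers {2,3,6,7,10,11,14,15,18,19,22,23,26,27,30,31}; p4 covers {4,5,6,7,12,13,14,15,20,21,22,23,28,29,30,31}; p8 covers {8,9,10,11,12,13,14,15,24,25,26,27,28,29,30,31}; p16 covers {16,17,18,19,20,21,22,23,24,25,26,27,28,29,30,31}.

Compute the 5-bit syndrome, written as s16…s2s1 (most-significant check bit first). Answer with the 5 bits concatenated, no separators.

11000

s1 (pos 1,3,5,7,9,11,13,15,17,19,21,23,25,27,29,31): 0⊕1⊕1⊕1⊕1⊕0⊕0⊕0⊕0⊕1⊕0⊕0⊕1⊕1⊕1⊕0 = 0
s2 (pos 2,3,6,7,10,11,14,15,18,19,22,23,26,27,30,31): 0⊕1⊕0⊕1⊕0⊕0⊕1⊕0⊕1⊕1⊕0⊕0⊕1⊕1⊕1⊕0 = 0
s4 (pos 4,5,6,7,12,13,14,15,20,21,22,23,28,29,30,31): 0⊕1⊕0⊕1⊕1⊕0⊕1⊕0⊕0⊕0⊕0⊕0⊕0⊕1⊕1⊕0 = 0
s8 (pos 8,9,10,11,12,13,14,15,24,25,26,27,28,29,30,31): 1⊕1⊕0⊕0⊕1⊕0⊕1⊕0⊕0⊕1⊕1⊕1⊕0⊕1⊕1⊕0 = 1
s16 (pos 16,17,18,19,20,21,22,23,24,25,26,27,28,29,30,31): 0⊕0⊕1⊕1⊕0⊕0⊕0⊕0⊕0⊕1⊕1⊕1⊕0⊕1⊕1⊕0 = 1
Syndrome s16…s1 = 11000 → error at position 24.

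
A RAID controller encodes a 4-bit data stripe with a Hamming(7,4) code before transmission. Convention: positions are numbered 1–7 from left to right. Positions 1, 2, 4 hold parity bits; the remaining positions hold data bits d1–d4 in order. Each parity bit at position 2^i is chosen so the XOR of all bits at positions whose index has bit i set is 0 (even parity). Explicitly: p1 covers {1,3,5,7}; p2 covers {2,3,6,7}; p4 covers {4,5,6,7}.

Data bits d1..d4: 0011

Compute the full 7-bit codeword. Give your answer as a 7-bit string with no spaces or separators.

1000011

Place data at non-parity positions: p1 p2 0 p4 0 1 1
p1 (pos 1,3,5,7): XOR of data positions = 0⊕0⊕1 = 1
p2 (pos 2,3,6,7): XOR of data positions = 0⊕1⊕1 = 0
p4 (pos 4,5,6,7): XOR of data positions = 0⊕1⊕1 = 0
Codeword: 1000011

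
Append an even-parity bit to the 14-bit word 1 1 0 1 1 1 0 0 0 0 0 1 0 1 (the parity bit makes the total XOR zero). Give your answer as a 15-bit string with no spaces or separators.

110111000001011

XOR of the 14 data bits: 1⊕1⊕0⊕1⊕1⊕1⊕0⊕0⊕0⊕0⊕0⊕1⊕0⊕1 = 1
Parity bit = 1 (so all 15 bits XOR to 0).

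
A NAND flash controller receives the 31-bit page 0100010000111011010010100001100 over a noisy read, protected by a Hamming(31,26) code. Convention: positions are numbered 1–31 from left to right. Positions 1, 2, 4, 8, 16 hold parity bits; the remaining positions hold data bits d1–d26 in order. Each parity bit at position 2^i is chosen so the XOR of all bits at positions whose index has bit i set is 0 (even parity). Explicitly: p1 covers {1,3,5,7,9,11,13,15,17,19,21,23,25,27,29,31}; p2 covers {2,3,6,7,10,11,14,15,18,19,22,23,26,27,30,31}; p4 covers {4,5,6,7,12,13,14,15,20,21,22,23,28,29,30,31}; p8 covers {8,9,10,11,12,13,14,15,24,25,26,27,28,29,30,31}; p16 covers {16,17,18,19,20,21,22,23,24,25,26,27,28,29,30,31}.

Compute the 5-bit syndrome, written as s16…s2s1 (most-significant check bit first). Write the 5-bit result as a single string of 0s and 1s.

00000

s1 (pos 1,3,5,7,9,11,13,15,17,19,21,23,25,27,29,31): 0⊕0⊕0⊕0⊕0⊕1⊕1⊕1⊕0⊕0⊕1⊕1⊕0⊕0⊕1⊕0 = 0
s2 (pos 2,3,6,7,10,11,14,15,18,19,22,23,26,27,30,31): 1⊕0⊕1⊕0⊕0⊕1⊕0⊕1⊕1⊕0⊕0⊕1⊕0⊕0⊕0⊕0 = 0
s4 (pos 4,5,6,7,12,13,14,15,20,21,22,23,28,29,30,31): 0⊕0⊕1⊕0⊕1⊕1⊕0⊕1⊕0⊕1⊕0⊕1⊕1⊕1⊕0⊕0 = 0
s8 (pos 8,9,10,11,12,13,14,15,24,25,26,27,28,29,30,31): 0⊕0⊕0⊕1⊕1⊕1⊕0⊕1⊕0⊕0⊕0⊕0⊕1⊕1⊕0⊕0 = 0
s16 (pos 16,17,18,19,20,21,22,23,24,25,26,27,28,29,30,31): 1⊕0⊕1⊕0⊕0⊕1⊕0⊕1⊕0⊕0⊕0⊕0⊕1⊕1⊕0⊕0 = 0
Syndrome s16…s1 = 00000 → no error.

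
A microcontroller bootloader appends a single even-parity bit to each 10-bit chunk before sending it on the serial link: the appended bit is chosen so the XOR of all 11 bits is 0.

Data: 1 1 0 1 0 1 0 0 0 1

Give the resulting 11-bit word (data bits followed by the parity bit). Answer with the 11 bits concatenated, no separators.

11010100011

XOR of the 10 data bits: 1⊕1⊕0⊕1⊕0⊕1⊕0⊕0⊕0⊕1 = 1
Parity bit = 1 (so all 11 bits XOR to 0).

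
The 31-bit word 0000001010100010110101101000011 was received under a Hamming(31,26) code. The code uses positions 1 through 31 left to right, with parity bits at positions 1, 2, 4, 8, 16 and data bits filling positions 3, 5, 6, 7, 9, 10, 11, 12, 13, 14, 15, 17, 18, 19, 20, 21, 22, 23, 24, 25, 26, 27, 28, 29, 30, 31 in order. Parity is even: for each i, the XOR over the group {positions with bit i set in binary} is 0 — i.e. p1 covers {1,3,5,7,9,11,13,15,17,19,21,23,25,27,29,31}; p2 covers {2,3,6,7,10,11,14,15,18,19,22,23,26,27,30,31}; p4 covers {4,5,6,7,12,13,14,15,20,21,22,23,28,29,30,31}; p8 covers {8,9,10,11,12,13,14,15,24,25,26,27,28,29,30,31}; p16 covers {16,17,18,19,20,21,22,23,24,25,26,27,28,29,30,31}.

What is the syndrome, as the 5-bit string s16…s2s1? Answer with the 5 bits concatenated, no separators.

s1 (pos 1,3,5,7,9,11,13,15,17,19,21,23,25,27,29,31): 0⊕0⊕0⊕1⊕1⊕1⊕0⊕1⊕1⊕0⊕0⊕1⊕1⊕0⊕0⊕1 = 0
s2 (pos 2,3,6,7,10,11,14,15,18,19,22,23,26,27,30,31): 0⊕0⊕0⊕1⊕0⊕1⊕0⊕1⊕1⊕0⊕1⊕1⊕0⊕0⊕1⊕1 = 0
s4 (pos 4,5,6,7,12,13,14,15,20,21,22,23,28,29,30,31): 0⊕0⊕0⊕1⊕0⊕0⊕0⊕1⊕1⊕0⊕1⊕1⊕0⊕0⊕1⊕1 = 1
s8 (pos 8,9,10,11,12,13,14,15,24,25,26,27,28,29,30,31): 0⊕1⊕0⊕1⊕0⊕0⊕0⊕1⊕0⊕1⊕0⊕0⊕0⊕0⊕1⊕1 = 0
s16 (pos 16,17,18,19,20,21,22,23,24,25,26,27,28,29,30,31): 0⊕1⊕1⊕0⊕1⊕0⊕1⊕1⊕0⊕1⊕0⊕0⊕0⊕0⊕1⊕1 = 0
Syndrome s16…s1 = 00100 → error at position 4.

00100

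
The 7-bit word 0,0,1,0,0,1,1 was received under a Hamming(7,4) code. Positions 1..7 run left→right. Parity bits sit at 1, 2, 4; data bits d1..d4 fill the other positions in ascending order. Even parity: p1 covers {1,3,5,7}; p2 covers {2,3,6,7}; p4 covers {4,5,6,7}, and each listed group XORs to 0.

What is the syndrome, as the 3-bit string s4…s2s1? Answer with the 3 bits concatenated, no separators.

s1 (pos 1,3,5,7): 0⊕1⊕0⊕1 = 0
s2 (pos 2,3,6,7): 0⊕1⊕1⊕1 = 1
s4 (pos 4,5,6,7): 0⊕0⊕1⊕1 = 0
Syndrome s4…s1 = 010 → error at position 2.

010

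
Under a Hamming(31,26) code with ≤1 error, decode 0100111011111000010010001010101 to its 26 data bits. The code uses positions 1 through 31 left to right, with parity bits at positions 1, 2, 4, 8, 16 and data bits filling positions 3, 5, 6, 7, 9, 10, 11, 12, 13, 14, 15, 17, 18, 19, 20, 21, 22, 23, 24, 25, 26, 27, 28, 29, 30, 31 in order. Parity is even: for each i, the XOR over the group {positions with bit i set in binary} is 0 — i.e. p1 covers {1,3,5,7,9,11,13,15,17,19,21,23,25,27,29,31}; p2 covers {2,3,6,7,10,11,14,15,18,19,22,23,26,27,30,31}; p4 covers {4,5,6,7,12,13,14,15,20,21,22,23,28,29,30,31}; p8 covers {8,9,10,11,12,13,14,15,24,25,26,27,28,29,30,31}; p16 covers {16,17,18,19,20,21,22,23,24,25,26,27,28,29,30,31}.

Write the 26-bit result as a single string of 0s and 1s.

s1 (pos 1,3,5,7,9,11,13,15,17,19,21,23,25,27,29,31): 0⊕0⊕1⊕1⊕1⊕1⊕1⊕0⊕0⊕0⊕1⊕0⊕1⊕1⊕1⊕1 = 0
s2 (pos 2,3,6,7,10,11,14,15,18,19,22,23,26,27,30,31): 1⊕0⊕1⊕1⊕1⊕1⊕0⊕0⊕1⊕0⊕0⊕0⊕0⊕1⊕0⊕1 = 0
s4 (pos 4,5,6,7,12,13,14,15,20,21,22,23,28,29,30,31): 0⊕1⊕1⊕1⊕1⊕1⊕0⊕0⊕0⊕1⊕0⊕0⊕0⊕1⊕0⊕1 = 0
s8 (pos 8,9,10,11,12,13,14,15,24,25,26,27,28,29,30,31): 0⊕1⊕1⊕1⊕1⊕1⊕0⊕0⊕0⊕1⊕0⊕1⊕0⊕1⊕0⊕1 = 1
s16 (pos 16,17,18,19,20,21,22,23,24,25,26,27,28,29,30,31): 0⊕0⊕1⊕0⊕0⊕1⊕0⊕0⊕0⊕1⊕0⊕1⊕0⊕1⊕0⊕1 = 0
Syndrome s16…s1 = 01000 → error at position 8.
Flip position 8: 0100111011111000010010001010101 → 0100111111111000010010001010101
Read data bits from positions 3,5,6,7,9,10,11,12,13,14,15,17,18,19,20,21,22,23,24,25,26,27,28,29,30,31: 01111111100010010001010101

01111111100010010001010101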